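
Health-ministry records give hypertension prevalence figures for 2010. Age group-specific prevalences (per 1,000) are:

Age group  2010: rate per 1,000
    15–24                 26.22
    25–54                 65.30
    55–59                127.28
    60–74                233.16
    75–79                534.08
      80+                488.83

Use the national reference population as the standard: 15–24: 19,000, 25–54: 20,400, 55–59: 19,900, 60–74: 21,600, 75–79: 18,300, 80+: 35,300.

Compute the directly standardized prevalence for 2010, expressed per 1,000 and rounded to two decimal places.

Standard total = 134,500; weights = 0.1413, 0.1517, 0.1480, 0.1606, 0.1361, 0.2625.
Standardized rate: 0.1413×26.22 + 0.1517×65.30 + 0.1480×127.28 + 0.1606×233.16 + 0.1361×534.08 + 0.2625×488.83 = 270.8460 per 1,000.

270.85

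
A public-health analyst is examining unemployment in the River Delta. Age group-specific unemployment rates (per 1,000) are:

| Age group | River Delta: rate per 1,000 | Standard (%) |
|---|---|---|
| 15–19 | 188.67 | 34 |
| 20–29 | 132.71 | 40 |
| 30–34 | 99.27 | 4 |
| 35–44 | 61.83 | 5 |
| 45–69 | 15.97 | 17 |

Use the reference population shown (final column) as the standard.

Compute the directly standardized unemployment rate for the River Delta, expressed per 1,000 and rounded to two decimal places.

Standard weights: 0.34, 0.40, 0.04, 0.05, 0.17.
Standardized rate: 0.3400×188.67 + 0.4000×132.71 + 0.0400×99.27 + 0.0500×61.83 + 0.1700×15.97 = 127.0090 per 1,000.

127.01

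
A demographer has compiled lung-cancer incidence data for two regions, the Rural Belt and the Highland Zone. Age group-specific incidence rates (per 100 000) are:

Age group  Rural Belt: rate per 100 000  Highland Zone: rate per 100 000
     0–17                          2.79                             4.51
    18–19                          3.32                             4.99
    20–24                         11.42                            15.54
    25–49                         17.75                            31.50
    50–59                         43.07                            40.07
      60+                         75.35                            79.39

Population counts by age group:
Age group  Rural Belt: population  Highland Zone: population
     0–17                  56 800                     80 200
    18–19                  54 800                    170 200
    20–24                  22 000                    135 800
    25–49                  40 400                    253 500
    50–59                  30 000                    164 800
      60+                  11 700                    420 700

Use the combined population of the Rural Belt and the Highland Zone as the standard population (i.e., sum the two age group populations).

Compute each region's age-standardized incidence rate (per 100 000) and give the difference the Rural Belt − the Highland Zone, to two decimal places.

-4.49

Combined standard total = 1 440 900; weights = 0.0951, 0.1562, 0.1095, 0.2040, 0.1352, 0.3001.
The Rural Belt: 0.0951×2.79 + 0.1562×3.32 + 0.1095×11.42 + 0.2040×17.75 + 0.1352×43.07 + 0.3001×75.35 = 34.0894 per 100 000.
The Highland Zone: 0.0951×4.51 + 0.1562×4.99 + 0.1095×15.54 + 0.2040×31.50 + 0.1352×40.07 + 0.3001×79.39 = 38.5763 per 100 000.
Difference = 34.0894 − 38.5763 = -4.4869.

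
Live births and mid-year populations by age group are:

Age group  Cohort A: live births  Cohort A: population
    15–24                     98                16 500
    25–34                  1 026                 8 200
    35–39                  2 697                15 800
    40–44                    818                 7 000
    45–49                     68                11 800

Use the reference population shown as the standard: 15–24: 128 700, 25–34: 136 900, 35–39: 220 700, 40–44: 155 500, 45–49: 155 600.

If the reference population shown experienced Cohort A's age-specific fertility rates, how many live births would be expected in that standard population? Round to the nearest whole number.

Age-specific rates per 1 000 for Cohort A: 5.939, 125.122, 170.696, 116.857, 5.763.
Expected live births = Σ (standard pop × age-specific rate ÷ 1 000)
= 128 700×5.939/1 000 + 136 900×125.122/1 000 + 220 700×170.696/1 000 + 155 500×116.857/1 000 + 155 600×5.763/1 000
= 764.40 + 17129.20 + 37672.65 + 18171.29 + 896.68 = 74634.21.

74634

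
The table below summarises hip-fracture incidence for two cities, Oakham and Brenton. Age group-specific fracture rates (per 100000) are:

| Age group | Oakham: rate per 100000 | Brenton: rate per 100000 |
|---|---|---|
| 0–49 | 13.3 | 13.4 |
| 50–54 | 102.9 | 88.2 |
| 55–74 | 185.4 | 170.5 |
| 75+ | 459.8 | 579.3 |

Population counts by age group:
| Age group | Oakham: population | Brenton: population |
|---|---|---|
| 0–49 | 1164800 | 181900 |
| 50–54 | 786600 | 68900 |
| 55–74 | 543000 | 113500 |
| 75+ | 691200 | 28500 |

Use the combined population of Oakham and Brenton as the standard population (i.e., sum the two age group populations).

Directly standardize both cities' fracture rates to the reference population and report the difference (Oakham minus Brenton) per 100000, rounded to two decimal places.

Combined standard total = 3578400; weights = 0.3763, 0.2391, 0.1835, 0.2011.
Oakham: 0.3763×13.3 + 0.2391×102.9 + 0.1835×185.4 + 0.2011×459.8 = 156.0964 per 100000.
Brenton: 0.3763×13.4 + 0.2391×88.2 + 0.1835×170.5 + 0.2011×579.3 = 173.9203 per 100000.
Difference = 156.0964 − 173.9203 = -17.8239.

-17.82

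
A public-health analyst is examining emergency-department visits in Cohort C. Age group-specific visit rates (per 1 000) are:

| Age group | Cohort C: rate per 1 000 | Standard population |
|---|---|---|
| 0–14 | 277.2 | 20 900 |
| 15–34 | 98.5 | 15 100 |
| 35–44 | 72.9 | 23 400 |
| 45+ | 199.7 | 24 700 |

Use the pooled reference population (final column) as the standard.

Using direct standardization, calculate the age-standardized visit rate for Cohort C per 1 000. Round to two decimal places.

Standard total = 84 100; weights = 0.2485, 0.1795, 0.2782, 0.2937.
Standardized rate: 0.2485×277.2 + 0.1795×98.5 + 0.2782×72.9 + 0.2937×199.7 = 165.5087 per 1 000.

165.51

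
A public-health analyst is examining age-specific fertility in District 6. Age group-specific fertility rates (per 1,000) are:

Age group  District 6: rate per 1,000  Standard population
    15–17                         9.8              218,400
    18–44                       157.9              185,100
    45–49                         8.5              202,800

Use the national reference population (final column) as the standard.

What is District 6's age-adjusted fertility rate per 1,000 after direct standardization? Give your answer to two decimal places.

54.58

Standard total = 606,300; weights = 0.3602, 0.3053, 0.3345.
Standardized rate: 0.3602×9.8 + 0.3053×157.9 + 0.3345×8.5 = 54.5793 per 1,000.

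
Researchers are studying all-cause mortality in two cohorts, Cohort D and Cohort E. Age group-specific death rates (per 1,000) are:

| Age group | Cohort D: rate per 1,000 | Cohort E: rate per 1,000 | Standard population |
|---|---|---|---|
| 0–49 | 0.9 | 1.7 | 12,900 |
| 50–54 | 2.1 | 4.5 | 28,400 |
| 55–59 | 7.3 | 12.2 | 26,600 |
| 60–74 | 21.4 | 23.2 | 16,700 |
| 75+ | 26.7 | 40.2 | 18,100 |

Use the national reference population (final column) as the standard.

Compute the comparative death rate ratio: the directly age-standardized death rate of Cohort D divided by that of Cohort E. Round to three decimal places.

Standard total = 102,700; weights = 0.1256, 0.2765, 0.2590, 0.1626, 0.1762.
Cohort D: 0.1256×0.9 + 0.2765×2.1 + 0.2590×7.3 + 0.1626×21.4 + 0.1762×26.7 = 10.7700 per 1,000.
Cohort E: 0.1256×1.7 + 0.2765×4.5 + 0.2590×12.2 + 0.1626×23.2 + 0.1762×40.2 = 15.4753 per 1,000.
Ratio = 10.7700 ÷ 15.4753 = 0.69595.

0.696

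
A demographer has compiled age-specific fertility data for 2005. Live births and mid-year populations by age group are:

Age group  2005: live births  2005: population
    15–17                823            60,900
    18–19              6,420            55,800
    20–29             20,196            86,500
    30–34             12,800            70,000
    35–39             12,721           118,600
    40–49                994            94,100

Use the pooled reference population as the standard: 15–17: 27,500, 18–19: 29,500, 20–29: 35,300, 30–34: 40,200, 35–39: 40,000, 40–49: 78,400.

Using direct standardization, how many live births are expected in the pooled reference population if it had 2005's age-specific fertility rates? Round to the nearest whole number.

24477

Age-specific rates per 1,000 for 2005: 13.514, 115.054, 233.480, 182.857, 107.260, 10.563.
Expected live births = Σ (standard pop × age-specific rate ÷ 1,000)
= 27,500×13.514/1,000 + 29,500×115.054/1,000 + 35,300×233.480/1,000 + 40,200×182.857/1,000 + 40,000×107.260/1,000 + 78,400×10.563/1,000
= 371.63 + 3394.09 + 8241.84 + 7350.86 + 4290.39 + 828.16 = 24476.96.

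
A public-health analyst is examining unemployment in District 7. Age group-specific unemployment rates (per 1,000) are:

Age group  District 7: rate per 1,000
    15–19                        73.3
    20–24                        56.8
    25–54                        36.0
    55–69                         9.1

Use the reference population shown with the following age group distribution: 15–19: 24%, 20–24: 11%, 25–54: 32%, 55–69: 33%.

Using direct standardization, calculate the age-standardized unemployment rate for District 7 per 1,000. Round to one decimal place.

Standard weights: 0.24, 0.11, 0.32, 0.33.
Standardized rate: 0.2400×73.3 + 0.1100×56.8 + 0.3200×36.0 + 0.3300×9.1 = 38.3630 per 1,000.

38.4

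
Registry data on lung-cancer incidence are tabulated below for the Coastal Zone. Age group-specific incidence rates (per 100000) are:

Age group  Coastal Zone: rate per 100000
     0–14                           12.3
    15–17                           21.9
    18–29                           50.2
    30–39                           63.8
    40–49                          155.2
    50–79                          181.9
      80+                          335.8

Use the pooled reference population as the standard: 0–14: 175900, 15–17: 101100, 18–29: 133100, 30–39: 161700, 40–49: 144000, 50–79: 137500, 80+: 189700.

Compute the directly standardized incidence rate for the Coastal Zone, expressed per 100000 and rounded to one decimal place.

127.0

Standard total = 1043000; weights = 0.1686, 0.0969, 0.1276, 0.1550, 0.1381, 0.1318, 0.1819.
Standardized rate: 0.1686×12.3 + 0.0969×21.9 + 0.1276×50.2 + 0.1550×63.8 + 0.1381×155.2 + 0.1318×181.9 + 0.1819×335.8 = 126.9770 per 100000.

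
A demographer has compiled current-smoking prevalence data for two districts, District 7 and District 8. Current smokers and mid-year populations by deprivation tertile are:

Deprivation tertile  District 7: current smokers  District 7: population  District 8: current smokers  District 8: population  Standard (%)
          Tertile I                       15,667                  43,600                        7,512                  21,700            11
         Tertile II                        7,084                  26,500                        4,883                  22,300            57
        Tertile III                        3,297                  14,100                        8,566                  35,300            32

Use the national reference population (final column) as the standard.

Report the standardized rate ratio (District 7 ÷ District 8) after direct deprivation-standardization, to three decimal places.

Deprivation-specific rates per 1,000 for District 7: 359.335, 267.321, 233.830.
For District 8: 346.175, 218.969, 242.663.
Standard weights: 0.11, 0.57, 0.32.
District 7: 0.1100×359.335 + 0.5700×267.321 + 0.3200×233.830 = 266.7252 per 1,000.
District 8: 0.1100×346.175 + 0.5700×218.969 + 0.3200×242.663 = 240.5435 per 1,000.
Ratio = 266.7252 ÷ 240.5435 = 1.10884.

1.109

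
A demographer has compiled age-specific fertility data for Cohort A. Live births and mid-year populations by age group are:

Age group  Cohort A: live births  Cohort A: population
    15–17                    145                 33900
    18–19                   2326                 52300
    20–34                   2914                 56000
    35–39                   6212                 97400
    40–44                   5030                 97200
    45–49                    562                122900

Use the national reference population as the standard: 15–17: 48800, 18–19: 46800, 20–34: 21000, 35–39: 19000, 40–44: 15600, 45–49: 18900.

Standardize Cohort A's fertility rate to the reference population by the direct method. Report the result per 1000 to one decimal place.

32.3

Age-specific rates per 1000 for Cohort A: 4.277, 44.474, 52.036, 63.778, 51.749, 4.573.
Standard total = 170100; weights = 0.2869, 0.2751, 0.1235, 0.1117, 0.0917, 0.1111.
Standardized rate: 0.2869×4.277 + 0.2751×44.474 + 0.1235×52.036 + 0.1117×63.778 + 0.0917×51.749 + 0.1111×4.573 = 32.2656 per 1000.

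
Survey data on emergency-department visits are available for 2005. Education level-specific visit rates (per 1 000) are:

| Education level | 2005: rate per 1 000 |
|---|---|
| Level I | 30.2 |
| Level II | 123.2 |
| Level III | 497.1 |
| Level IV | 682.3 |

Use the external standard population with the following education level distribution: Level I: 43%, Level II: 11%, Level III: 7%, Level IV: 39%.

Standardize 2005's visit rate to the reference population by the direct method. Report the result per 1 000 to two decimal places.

327.43

Standard weights: 0.43, 0.11, 0.07, 0.39.
Standardized rate: 0.4300×30.2 + 0.1100×123.2 + 0.0700×497.1 + 0.3900×682.3 = 327.4320 per 1 000.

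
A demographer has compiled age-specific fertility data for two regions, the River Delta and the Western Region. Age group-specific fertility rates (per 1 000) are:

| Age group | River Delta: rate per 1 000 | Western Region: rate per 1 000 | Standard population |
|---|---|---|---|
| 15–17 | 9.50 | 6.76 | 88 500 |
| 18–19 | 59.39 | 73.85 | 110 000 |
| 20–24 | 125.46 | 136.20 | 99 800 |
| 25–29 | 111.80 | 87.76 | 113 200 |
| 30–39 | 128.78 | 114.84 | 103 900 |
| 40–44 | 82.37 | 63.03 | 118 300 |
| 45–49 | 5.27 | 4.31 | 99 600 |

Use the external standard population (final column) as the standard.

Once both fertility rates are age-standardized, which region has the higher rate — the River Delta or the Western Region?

Standard total = 733 300; weights = 0.1207, 0.1500, 0.1361, 0.1544, 0.1417, 0.1613, 0.1358.
The River Delta: 0.1207×9.50 + 0.1500×59.39 + 0.1361×125.46 + 0.1544×111.80 + 0.1417×128.78 + 0.1613×82.37 + 0.1358×5.27 = 76.6396 per 1 000.
The Western Region: 0.1207×6.76 + 0.1500×73.85 + 0.1361×136.20 + 0.1544×87.76 + 0.1417×114.84 + 0.1613×63.03 + 0.1358×4.31 = 71.0031 per 1 000.

River Delta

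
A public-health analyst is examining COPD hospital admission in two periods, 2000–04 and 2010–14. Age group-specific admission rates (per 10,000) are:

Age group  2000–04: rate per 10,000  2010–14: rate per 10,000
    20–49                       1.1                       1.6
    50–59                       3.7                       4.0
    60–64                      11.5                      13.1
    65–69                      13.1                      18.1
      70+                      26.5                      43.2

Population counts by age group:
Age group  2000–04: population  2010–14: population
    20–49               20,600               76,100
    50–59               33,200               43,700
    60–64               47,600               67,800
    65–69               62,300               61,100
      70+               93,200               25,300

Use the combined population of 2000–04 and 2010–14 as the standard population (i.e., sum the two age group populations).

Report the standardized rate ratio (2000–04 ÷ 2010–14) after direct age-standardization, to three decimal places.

0.694

Combined standard total = 530,900; weights = 0.1821, 0.1448, 0.2174, 0.2324, 0.2232.
2000–04: 0.1821×1.1 + 0.1448×3.7 + 0.2174×11.5 + 0.2324×13.1 + 0.2232×26.5 = 12.1959 per 10,000.
2010–14: 0.1821×1.6 + 0.1448×4.0 + 0.2174×13.1 + 0.2324×18.1 + 0.2232×43.2 = 17.5679 per 10,000.
Ratio = 12.1959 ÷ 17.5679 = 0.69421.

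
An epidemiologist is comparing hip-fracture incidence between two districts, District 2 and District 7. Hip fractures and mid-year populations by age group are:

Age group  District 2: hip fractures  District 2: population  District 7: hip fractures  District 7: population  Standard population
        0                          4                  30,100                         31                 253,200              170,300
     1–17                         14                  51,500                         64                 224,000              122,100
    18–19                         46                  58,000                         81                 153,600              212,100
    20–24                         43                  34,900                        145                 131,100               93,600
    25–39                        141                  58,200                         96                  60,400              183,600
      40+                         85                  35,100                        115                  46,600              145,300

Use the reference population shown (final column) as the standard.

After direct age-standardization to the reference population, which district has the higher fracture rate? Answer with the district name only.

Age-specific rates per 100,000 for District 2: 13.29, 27.18, 79.31, 123.21, 242.27, 242.17.
For District 7: 12.24, 28.57, 52.73, 110.60, 158.94, 246.78.
Standard total = 927,000; weights = 0.1837, 0.1317, 0.2288, 0.1010, 0.1981, 0.1567.
District 2: 0.1837×13.29 + 0.1317×27.18 + 0.2288×79.31 + 0.1010×123.21 + 0.1981×242.27 + 0.1567×242.17 = 122.5496 per 100,000.
District 7: 0.1837×12.24 + 0.1317×28.57 + 0.2288×52.73 + 0.1010×110.60 + 0.1981×158.94 + 0.1567×246.78 = 99.4064 per 100,000.

District 2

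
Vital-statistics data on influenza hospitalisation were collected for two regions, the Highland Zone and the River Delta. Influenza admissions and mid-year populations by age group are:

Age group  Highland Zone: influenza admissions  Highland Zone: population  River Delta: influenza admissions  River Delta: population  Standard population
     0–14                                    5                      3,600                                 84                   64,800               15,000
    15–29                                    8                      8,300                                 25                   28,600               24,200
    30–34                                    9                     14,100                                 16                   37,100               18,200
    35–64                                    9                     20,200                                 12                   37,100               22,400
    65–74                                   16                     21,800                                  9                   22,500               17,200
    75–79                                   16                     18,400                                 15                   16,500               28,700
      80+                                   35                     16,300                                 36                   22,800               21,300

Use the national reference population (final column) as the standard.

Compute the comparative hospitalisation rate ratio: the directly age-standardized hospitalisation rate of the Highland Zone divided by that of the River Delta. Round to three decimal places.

1.219

Age-specific rates per 100,000 for the Highland Zone: 138.89, 96.39, 63.83, 44.55, 73.39, 86.96, 214.72.
For the River Delta: 129.63, 87.41, 43.13, 32.35, 40.00, 90.91, 157.89.
Standard total = 147,000; weights = 0.1020, 0.1646, 0.1238, 0.1524, 0.1170, 0.1952, 0.1449.
The Highland Zone: 0.1020×138.89 + 0.1646×96.39 + 0.1238×63.83 + 0.1524×44.55 + 0.1170×73.39 + 0.1952×86.96 + 0.1449×214.72 = 101.4098 per 100,000.
The River Delta: 0.1020×129.63 + 0.1646×87.41 + 0.1238×43.13 + 0.1524×32.35 + 0.1170×40.00 + 0.1952×90.91 + 0.1449×157.89 = 83.1940 per 100,000.
Ratio = 101.4098 ÷ 83.1940 = 1.21896.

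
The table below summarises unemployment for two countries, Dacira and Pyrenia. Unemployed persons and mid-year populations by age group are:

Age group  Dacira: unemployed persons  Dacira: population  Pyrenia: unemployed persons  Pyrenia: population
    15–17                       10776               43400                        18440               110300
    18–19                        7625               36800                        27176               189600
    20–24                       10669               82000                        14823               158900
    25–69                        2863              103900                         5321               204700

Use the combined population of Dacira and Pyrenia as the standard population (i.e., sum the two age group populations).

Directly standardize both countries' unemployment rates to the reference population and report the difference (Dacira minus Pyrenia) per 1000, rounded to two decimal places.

Age-specific rates per 1000 for Dacira: 248.295, 207.201, 130.110, 27.555.
For Pyrenia: 167.180, 143.333, 93.285, 25.994.
Combined standard total = 929600; weights = 0.1653, 0.2435, 0.2591, 0.3320.
Dacira: 0.1653×248.295 + 0.2435×207.201 + 0.2591×130.110 + 0.3320×27.555 = 134.3807 per 1000.
Pyrenia: 0.1653×167.180 + 0.2435×143.333 + 0.2591×93.285 + 0.3320×25.994 = 95.3533 per 1000.
Difference = 134.3807 − 95.3533 = 39.0273.

39.03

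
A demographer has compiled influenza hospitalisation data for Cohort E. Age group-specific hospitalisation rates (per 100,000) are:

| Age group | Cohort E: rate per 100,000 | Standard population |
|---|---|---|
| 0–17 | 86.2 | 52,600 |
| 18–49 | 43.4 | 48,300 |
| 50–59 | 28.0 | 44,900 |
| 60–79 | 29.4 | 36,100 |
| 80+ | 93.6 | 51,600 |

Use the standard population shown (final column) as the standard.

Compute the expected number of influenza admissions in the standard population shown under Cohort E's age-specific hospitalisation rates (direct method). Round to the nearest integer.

Expected influenza admissions = Σ (standard pop × age-specific rate ÷ 100,000)
= 52,600×86.2/100,000 + 48,300×43.4/100,000 + 44,900×28.0/100,000 + 36,100×29.4/100,000 + 51,600×93.6/100,000
= 45.34 + 20.96 + 12.57 + 10.61 + 48.30 = 137.79.

138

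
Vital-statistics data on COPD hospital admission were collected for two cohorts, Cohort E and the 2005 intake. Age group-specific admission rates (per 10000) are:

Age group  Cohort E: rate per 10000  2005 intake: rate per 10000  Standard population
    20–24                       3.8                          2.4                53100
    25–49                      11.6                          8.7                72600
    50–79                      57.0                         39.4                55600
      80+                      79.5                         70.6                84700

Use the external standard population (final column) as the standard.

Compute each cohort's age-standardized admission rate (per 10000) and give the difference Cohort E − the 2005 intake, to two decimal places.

7.58

Standard total = 266000; weights = 0.1996, 0.2729, 0.2090, 0.3184.
Cohort E: 0.1996×3.8 + 0.2729×11.6 + 0.2090×57.0 + 0.3184×79.5 = 41.1533 per 10000.
The 2005 intake: 0.1996×2.4 + 0.2729×8.7 + 0.2090×39.4 + 0.3184×70.6 = 33.5696 per 10000.
Difference = 41.1533 − 33.5696 = 7.5837.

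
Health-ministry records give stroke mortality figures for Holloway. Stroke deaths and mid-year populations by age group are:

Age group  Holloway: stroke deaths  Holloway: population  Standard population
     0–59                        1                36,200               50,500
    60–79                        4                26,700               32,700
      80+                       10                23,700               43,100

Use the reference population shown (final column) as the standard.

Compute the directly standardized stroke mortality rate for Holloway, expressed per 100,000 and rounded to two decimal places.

19.38

Age-specific rates per 100,000 for Holloway: 2.76, 14.98, 42.19.
Standard total = 126,300; weights = 0.3998, 0.2589, 0.3413.
Standardized rate: 0.3998×2.76 + 0.2589×14.98 + 0.3413×42.19 = 19.3821 per 100,000.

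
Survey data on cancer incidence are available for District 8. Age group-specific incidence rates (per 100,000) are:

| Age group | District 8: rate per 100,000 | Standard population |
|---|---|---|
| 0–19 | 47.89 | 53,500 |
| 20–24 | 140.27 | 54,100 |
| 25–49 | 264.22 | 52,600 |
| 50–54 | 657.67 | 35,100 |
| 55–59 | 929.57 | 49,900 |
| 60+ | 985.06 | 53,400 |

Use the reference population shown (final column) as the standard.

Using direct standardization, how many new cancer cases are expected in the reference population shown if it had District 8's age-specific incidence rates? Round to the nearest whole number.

1461

Expected new cancer cases = Σ (standard pop × age-specific rate ÷ 100,000)
= 53,500×47.89/100,000 + 54,100×140.27/100,000 + 52,600×264.22/100,000 + 35,100×657.67/100,000 + 49,900×929.57/100,000 + 53,400×985.06/100,000
= 25.62 + 75.89 + 138.98 + 230.84 + 463.86 + 526.02 = 1461.21.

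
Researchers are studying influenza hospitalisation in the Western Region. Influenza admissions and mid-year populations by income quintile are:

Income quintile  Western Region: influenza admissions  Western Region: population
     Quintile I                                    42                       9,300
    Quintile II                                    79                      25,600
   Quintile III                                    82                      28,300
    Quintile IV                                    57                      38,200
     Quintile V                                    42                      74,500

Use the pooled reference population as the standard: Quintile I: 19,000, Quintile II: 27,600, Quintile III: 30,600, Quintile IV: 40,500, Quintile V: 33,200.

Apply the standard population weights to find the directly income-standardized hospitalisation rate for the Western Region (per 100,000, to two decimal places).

Income-specific rates per 100,000 for the Western Region: 451.61, 308.59, 289.75, 149.21, 56.38.
Standard total = 150,900; weights = 0.1259, 0.1829, 0.2028, 0.2684, 0.2200.
Standardized rate: 0.1259×451.61 + 0.1829×308.59 + 0.2028×289.75 + 0.2684×149.21 + 0.2200×56.38 = 224.5138 per 100,000.

224.51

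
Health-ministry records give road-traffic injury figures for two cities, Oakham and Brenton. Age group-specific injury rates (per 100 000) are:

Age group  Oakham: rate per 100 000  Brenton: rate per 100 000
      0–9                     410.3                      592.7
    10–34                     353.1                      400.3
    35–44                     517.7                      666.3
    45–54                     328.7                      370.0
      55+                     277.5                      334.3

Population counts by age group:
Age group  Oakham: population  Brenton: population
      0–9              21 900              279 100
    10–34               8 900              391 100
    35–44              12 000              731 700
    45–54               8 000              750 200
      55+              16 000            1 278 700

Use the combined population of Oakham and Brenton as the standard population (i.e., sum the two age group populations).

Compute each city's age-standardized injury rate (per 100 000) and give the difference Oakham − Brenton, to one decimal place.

Combined standard total = 3 497 600; weights = 0.0861, 0.1144, 0.2126, 0.2168, 0.3702.
Oakham: 0.0861×410.3 + 0.1144×353.1 + 0.2126×517.7 + 0.2168×328.7 + 0.3702×277.5 = 359.7476 per 100 000.
Brenton: 0.0861×592.7 + 0.1144×400.3 + 0.2126×666.3 + 0.2168×370.0 + 0.3702×334.3 = 442.4183 per 100 000.
Difference = 359.7476 − 442.4183 = -82.6706.

-82.7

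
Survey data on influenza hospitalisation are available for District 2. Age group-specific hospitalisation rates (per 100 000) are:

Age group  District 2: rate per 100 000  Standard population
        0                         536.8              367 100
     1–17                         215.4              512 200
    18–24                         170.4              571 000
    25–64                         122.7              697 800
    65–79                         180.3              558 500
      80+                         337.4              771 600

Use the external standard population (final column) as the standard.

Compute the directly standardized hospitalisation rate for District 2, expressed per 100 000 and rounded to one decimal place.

244.8

Standard total = 3 478 200; weights = 0.1055, 0.1473, 0.1642, 0.2006, 0.1606, 0.2218.
Standardized rate: 0.1055×536.8 + 0.1473×215.4 + 0.1642×170.4 + 0.2006×122.7 + 0.1606×180.3 + 0.2218×337.4 = 244.7648 per 100 000.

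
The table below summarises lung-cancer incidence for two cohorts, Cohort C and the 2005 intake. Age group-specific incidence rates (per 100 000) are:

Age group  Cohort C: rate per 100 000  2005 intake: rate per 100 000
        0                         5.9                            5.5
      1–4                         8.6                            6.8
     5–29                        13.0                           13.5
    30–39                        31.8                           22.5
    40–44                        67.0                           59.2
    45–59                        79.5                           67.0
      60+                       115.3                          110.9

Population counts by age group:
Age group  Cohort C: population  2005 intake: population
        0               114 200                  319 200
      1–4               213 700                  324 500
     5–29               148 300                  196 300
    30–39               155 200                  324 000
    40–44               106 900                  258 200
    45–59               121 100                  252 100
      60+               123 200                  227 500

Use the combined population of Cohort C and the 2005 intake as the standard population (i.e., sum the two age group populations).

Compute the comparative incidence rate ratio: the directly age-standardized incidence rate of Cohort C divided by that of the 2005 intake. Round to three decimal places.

1.135

Combined standard total = 2 884 400; weights = 0.1503, 0.1866, 0.1195, 0.1661, 0.1266, 0.1294, 0.1216.
Cohort C: 0.1503×5.9 + 0.1866×8.6 + 0.1195×13.0 + 0.1661×31.8 + 0.1266×67.0 + 0.1294×79.5 + 0.1216×115.3 = 42.1130 per 100 000.
The 2005 intake: 0.1503×5.5 + 0.1866×6.8 + 0.1195×13.5 + 0.1661×22.5 + 0.1266×59.2 + 0.1294×67.0 + 0.1216×110.9 = 37.0921 per 100 000.
Ratio = 42.1130 ÷ 37.0921 = 1.13536.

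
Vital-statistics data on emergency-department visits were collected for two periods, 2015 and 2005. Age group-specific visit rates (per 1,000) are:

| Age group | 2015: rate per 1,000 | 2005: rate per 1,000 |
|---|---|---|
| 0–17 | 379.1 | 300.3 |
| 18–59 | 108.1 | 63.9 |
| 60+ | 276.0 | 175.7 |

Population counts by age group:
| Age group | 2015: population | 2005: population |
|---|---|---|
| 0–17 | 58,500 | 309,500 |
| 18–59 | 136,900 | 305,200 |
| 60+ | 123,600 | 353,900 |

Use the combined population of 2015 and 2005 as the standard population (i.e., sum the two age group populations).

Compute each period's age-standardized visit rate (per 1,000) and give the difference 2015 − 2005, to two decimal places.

74.89

Combined standard total = 1,287,600; weights = 0.2858, 0.3434, 0.3708.
2015: 0.2858×379.1 + 0.3434×108.1 + 0.3708×276.0 = 247.8175 per 1,000.
2005: 0.2858×300.3 + 0.3434×63.9 + 0.3708×175.7 = 172.9243 per 1,000.
Difference = 247.8175 − 172.9243 = 74.8932.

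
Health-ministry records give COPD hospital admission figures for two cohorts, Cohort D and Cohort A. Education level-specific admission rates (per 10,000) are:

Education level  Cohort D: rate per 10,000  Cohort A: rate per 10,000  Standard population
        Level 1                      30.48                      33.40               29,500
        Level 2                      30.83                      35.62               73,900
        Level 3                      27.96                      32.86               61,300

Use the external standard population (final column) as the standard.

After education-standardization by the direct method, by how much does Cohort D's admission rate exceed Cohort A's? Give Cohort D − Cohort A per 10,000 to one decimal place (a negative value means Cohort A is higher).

Standard total = 164,700; weights = 0.1791, 0.4487, 0.3722.
Cohort D: 0.1791×30.48 + 0.4487×30.83 + 0.3722×27.96 = 29.6991 per 10,000.
Cohort A: 0.1791×33.40 + 0.4487×35.62 + 0.3722×32.86 = 34.1951 per 10,000.
Difference = 29.6991 − 34.1951 = -4.4960.

-4.5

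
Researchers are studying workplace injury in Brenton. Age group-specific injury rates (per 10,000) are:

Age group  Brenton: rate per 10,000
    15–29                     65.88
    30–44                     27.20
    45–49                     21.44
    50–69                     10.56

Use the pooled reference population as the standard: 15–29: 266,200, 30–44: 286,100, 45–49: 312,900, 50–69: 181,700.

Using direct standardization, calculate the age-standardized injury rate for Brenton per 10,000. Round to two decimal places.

32.43

Standard total = 1,046,900; weights = 0.2543, 0.2733, 0.2989, 0.1736.
Standardized rate: 0.2543×65.88 + 0.2733×27.20 + 0.2989×21.44 + 0.1736×10.56 = 32.4257 per 10,000.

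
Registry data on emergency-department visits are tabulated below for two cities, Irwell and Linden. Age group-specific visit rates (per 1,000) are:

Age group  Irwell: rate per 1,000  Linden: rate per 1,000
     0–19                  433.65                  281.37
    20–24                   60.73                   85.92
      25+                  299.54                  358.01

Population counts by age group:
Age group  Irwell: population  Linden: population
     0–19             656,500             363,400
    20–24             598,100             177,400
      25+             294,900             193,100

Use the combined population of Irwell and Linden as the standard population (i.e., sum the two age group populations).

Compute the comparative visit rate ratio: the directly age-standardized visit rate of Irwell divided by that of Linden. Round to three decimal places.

Combined standard total = 2,283,400; weights = 0.4467, 0.3396, 0.2137.
Irwell: 0.4467×433.65 + 0.3396×60.73 + 0.2137×299.54 = 278.3355 per 1,000.
Linden: 0.4467×281.37 + 0.3396×85.92 + 0.2137×358.01 = 231.3695 per 1,000.
Ratio = 278.3355 ÷ 231.3695 = 1.20299.

1.203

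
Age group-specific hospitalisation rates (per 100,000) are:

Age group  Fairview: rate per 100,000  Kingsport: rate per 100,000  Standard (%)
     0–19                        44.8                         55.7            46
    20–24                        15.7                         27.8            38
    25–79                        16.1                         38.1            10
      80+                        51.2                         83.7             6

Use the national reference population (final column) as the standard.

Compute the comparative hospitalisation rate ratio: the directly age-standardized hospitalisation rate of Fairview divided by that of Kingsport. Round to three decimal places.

Standard weights: 0.46, 0.38, 0.10, 0.06.
Fairview: 0.4600×44.8 + 0.3800×15.7 + 0.1000×16.1 + 0.0600×51.2 = 31.2560 per 100,000.
Kingsport: 0.4600×55.7 + 0.3800×27.8 + 0.1000×38.1 + 0.0600×83.7 = 45.0180 per 100,000.
Ratio = 31.2560 ÷ 45.0180 = 0.69430.

0.694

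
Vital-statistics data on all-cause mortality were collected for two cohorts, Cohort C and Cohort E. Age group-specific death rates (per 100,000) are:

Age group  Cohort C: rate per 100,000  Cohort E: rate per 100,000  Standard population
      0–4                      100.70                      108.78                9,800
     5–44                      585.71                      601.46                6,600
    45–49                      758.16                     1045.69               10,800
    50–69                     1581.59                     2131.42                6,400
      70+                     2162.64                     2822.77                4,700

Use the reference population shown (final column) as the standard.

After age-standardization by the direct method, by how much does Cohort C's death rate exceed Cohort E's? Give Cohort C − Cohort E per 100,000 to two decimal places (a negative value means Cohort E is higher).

Standard total = 38,300; weights = 0.2559, 0.1723, 0.2820, 0.1671, 0.1227.
Cohort C: 0.2559×100.70 + 0.1723×585.71 + 0.2820×758.16 + 0.1671×1581.59 + 0.1227×2162.64 = 870.1634 per 100,000.
Cohort E: 0.2559×108.78 + 0.1723×601.46 + 0.2820×1045.69 + 0.1671×2131.42 + 0.1227×2822.77 = 1128.9096 per 100,000.
Difference = 870.1634 − 1128.9096 = -258.7462.

-258.75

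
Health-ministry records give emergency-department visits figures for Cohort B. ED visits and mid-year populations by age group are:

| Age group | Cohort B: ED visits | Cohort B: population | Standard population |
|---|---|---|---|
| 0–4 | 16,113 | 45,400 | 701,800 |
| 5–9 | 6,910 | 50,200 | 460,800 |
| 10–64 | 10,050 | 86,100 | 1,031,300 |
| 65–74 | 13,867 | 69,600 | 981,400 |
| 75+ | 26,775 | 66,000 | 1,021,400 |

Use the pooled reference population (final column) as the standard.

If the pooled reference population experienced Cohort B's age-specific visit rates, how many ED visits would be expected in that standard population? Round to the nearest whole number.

1042780

Age-specific rates per 1,000 for Cohort B: 354.912, 137.649, 116.725, 199.239, 405.682.
Expected ED visits = Σ (standard pop × age-specific rate ÷ 1,000)
= 701,800×354.912/1,000 + 460,800×137.649/1,000 + 1,031,300×116.725/1,000 + 981,400×199.239/1,000 + 1,021,400×405.682/1,000
= 249077.17 + 63428.84 + 120378.22 + 195532.67 + 414363.41 = 1042780.31.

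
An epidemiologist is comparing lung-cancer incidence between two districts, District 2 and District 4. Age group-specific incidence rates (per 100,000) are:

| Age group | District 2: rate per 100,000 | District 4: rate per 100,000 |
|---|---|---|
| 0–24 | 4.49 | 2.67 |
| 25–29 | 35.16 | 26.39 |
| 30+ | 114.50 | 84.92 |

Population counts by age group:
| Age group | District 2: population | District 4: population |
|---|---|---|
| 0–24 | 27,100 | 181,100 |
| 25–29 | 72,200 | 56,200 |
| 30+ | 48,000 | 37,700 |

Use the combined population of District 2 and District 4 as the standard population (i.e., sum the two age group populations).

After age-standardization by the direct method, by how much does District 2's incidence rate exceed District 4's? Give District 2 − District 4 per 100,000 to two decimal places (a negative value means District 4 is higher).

9.57

Combined standard total = 422,300; weights = 0.4930, 0.3040, 0.2029.
District 2: 0.4930×4.49 + 0.3040×35.16 + 0.2029×114.50 = 36.1402 per 100,000.
District 4: 0.4930×2.67 + 0.3040×26.39 + 0.2029×84.92 = 26.5736 per 100,000.
Difference = 36.1402 − 26.5736 = 9.5667.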